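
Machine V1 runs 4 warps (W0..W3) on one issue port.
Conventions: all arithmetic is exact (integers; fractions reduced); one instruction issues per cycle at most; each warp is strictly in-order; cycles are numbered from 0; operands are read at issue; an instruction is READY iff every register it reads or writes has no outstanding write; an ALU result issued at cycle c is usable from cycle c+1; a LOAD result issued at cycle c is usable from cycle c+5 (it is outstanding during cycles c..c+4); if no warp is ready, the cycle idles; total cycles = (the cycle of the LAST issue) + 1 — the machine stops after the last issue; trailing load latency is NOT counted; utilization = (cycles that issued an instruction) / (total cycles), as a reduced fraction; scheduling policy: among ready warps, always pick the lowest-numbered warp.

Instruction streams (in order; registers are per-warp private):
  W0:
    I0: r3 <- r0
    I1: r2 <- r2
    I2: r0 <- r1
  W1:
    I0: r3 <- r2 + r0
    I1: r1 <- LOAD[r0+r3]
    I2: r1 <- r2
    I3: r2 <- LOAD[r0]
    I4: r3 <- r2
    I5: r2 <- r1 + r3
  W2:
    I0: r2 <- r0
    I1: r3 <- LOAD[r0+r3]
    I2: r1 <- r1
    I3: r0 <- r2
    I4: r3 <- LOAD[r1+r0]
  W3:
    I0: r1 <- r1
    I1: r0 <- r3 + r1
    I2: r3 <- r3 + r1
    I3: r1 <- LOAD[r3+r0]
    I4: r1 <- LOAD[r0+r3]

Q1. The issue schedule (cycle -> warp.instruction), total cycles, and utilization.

cycle 0: W0.I0
cycle 1: W0.I1
cycle 2: W0.I2
cycle 3: W1.I0
cycle 4: W1.I1
cycle 5: W2.I0
cycle 6: W2.I1
cycle 7: W2.I2
cycle 8: W2.I3
cycle 9: W1.I2
cycle 10: W1.I3
cycle 11: W2.I4
cycle 12: W3.I0
cycle 13: W3.I1
cycle 14: W3.I2
cycle 15: W1.I4
cycle 16: W1.I5
cycle 17: W3.I3
cycle 18: idle
cycle 19: idle
cycle 20: idle
cycle 21: idle
cycle 22: W3.I4

Answer: 23 cycles, utilization 19/23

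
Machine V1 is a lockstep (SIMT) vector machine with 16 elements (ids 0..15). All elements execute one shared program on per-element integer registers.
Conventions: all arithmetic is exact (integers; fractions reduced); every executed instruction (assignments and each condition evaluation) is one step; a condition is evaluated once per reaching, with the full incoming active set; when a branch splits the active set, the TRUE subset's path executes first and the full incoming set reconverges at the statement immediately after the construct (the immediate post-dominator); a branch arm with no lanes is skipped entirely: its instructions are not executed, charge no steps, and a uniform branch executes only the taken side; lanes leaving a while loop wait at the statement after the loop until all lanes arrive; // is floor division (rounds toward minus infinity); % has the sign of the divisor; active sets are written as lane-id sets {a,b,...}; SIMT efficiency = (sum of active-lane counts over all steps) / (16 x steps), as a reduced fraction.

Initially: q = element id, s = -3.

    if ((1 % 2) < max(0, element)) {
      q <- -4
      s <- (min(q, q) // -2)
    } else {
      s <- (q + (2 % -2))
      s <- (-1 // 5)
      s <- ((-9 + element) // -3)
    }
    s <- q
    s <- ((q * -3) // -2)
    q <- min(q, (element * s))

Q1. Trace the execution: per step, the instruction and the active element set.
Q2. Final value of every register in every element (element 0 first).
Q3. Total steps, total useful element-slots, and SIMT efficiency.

step 0: eval ((1 % 2) < max(0, element)) {0,1,2,3,4,5,6,7,8,9,10,11,12,13,14,15}
step 1: q <- -4                      {2,3,4,5,6,7,8,9,10,11,12,13,14,15}
step 2: s <- (min(q, q) // -2)       {2,3,4,5,6,7,8,9,10,11,12,13,14,15}
step 3: s <- (q + (2 % -2))          {0,1}
step 4: s <- (-1 // 5)               {0,1}
step 5: s <- ((-9 + element) // -3)  {0,1}
step 6: s <- q                       {0,1,2,3,4,5,6,7,8,9,10,11,12,13,14,15}
step 7: s <- ((q * -3) // -2)        {0,1,2,3,4,5,6,7,8,9,10,11,12,13,14,15}
step 8: q <- min(q, (element * s))   {0,1,2,3,4,5,6,7,8,9,10,11,12,13,14,15}

Answer: 9 steps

q: 0,1,-12,-18,-24,-30,-36,-42,-48,-54,-60,-66,-72,-78,-84,-90
s: 0,1,-6,-6,-6,-6,-6,-6,-6,-6,-6,-6,-6,-6,-6,-6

steps = 9; useful = 98; efficiency = 98/144 = 49/72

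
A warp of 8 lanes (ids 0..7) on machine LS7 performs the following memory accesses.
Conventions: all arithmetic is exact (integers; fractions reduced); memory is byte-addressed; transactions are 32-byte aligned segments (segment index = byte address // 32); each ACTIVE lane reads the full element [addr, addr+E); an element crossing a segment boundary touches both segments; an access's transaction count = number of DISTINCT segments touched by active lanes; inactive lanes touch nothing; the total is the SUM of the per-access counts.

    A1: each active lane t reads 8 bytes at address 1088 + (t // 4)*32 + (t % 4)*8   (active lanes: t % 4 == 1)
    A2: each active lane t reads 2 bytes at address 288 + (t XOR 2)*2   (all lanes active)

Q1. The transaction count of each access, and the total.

A1: 2 transactions
A2: 1 transaction

Answer: 2,1; total 3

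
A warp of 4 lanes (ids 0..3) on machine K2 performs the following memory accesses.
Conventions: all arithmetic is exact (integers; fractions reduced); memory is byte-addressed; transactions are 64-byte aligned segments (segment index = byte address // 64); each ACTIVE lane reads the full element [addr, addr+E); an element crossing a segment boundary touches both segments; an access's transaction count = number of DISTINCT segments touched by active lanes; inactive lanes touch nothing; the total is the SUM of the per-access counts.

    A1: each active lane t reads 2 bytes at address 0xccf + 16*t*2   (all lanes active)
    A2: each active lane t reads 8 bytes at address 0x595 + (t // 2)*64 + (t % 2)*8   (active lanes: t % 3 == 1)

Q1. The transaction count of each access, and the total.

A1: 2 transactions
A2: 1 transaction

Answer: 2,1; total 3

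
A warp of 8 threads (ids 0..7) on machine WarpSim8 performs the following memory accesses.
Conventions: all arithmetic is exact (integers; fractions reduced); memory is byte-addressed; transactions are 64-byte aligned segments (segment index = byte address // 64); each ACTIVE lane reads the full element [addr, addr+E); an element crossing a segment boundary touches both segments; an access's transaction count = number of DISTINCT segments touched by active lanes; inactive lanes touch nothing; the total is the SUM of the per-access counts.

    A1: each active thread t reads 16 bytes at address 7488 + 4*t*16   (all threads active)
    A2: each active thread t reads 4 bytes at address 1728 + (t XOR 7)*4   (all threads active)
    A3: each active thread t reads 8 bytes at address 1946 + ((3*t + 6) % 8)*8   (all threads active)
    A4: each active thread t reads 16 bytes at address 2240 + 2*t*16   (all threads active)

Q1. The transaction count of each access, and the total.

A1: 8 transactions
A2: 1 transaction
A3: 2 transactions
A4: 4 transactions

Answer: 8,1,2,4; total 15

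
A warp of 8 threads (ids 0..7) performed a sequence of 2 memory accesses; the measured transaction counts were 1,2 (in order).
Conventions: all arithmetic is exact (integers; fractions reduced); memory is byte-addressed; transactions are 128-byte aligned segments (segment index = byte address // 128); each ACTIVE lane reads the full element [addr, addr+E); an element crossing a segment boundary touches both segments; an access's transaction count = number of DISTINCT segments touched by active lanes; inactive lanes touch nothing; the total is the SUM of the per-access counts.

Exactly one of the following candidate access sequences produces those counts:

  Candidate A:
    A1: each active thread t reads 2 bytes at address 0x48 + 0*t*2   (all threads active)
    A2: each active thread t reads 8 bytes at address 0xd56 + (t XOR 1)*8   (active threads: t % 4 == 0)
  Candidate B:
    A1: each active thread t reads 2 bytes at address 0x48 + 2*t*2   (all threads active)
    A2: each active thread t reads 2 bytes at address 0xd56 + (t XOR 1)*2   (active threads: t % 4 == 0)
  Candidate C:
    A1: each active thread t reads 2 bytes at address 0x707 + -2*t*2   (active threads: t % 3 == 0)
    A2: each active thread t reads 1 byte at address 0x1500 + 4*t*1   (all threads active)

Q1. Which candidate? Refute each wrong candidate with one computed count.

B: A2 gives 1 transaction, not 2
C: A1 gives 2 transactions, not 1
A: all counts match (1,2)

Answer: A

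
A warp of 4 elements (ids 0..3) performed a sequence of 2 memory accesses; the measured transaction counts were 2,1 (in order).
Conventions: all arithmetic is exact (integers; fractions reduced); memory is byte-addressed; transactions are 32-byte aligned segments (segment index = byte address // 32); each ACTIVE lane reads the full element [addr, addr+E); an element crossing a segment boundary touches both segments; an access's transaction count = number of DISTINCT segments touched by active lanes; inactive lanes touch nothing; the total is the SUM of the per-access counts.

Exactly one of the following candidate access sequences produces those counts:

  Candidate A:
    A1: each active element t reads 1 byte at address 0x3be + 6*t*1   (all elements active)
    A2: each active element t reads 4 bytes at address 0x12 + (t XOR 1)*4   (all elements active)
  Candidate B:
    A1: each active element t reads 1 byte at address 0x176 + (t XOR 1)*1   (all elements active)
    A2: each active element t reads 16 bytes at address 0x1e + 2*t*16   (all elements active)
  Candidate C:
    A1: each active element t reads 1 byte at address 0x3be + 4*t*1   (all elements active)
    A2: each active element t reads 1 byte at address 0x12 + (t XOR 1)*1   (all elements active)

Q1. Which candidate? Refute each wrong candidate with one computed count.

A: A2 gives 2 transactions, not 1
B: A1 gives 1 transaction, not 2
C: all counts match (2,1)

Answer: C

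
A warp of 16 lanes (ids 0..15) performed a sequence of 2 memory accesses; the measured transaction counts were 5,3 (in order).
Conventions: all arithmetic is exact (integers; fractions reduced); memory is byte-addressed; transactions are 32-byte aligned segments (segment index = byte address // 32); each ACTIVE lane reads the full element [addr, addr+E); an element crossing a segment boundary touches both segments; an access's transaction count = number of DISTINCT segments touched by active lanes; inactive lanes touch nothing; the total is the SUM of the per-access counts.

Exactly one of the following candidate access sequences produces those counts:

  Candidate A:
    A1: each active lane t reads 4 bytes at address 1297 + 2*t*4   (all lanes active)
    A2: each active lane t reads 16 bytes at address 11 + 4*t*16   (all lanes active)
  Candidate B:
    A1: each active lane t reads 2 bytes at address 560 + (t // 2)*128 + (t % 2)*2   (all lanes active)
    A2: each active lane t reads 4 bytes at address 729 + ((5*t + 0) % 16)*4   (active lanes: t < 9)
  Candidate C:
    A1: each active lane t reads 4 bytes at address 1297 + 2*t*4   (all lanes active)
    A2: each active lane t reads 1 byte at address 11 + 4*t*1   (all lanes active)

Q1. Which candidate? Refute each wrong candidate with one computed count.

A: A2 gives 16 transactions, not 3
B: A1 gives 8 transactions, not 5
C: all counts match (5,3)

Answer: C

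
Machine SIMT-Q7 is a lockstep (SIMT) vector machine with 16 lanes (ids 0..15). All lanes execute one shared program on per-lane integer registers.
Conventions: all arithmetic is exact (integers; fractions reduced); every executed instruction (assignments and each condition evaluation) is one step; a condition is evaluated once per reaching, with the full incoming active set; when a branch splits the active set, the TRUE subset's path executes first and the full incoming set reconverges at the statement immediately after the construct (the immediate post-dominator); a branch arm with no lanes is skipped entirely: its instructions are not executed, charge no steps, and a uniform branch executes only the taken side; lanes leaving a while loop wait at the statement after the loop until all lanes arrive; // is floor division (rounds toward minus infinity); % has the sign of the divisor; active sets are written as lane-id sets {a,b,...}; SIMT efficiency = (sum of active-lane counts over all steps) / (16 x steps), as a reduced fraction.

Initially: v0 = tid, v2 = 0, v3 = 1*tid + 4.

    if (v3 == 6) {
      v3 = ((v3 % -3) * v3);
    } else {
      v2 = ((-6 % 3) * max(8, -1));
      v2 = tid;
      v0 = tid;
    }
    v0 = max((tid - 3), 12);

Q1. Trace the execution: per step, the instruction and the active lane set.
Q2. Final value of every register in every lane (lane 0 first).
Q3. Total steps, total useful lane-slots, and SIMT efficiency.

step 0: eval (v3 == 6)               {0,1,2,3,4,5,6,7,8,9,10,11,12,13,14,15}
step 1: v3 <- ((v3 % -3) * v3)       {2}
step 2: v2 <- ((-6 % 3) * max(8, -1)) {0,1,3,4,5,6,7,8,9,10,11,12,13,14,15}
step 3: v2 <- tid                    {0,1,3,4,5,6,7,8,9,10,11,12,13,14,15}
step 4: v0 <- tid                    {0,1,3,4,5,6,7,8,9,10,11,12,13,14,15}
step 5: v0 <- max((tid - 3), 12)     {0,1,2,3,4,5,6,7,8,9,10,11,12,13,14,15}

Answer: 6 steps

v0: 12,12,12,12,12,12,12,12,12,12,12,12,12,12,12,12
v2: 0,1,0,3,4,5,6,7,8,9,10,11,12,13,14,15
v3: 4,5,0,7,8,9,10,11,12,13,14,15,16,17,18,19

steps = 6; useful = 78; efficiency = 78/96 = 13/16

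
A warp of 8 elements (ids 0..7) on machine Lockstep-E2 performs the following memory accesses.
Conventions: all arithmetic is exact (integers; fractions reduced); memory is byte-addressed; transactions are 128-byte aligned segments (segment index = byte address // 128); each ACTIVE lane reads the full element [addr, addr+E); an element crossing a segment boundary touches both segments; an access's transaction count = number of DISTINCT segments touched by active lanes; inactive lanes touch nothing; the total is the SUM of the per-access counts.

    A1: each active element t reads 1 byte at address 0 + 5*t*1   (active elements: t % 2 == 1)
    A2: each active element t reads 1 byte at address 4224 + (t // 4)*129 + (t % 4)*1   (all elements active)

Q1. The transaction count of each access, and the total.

A1: 1 transaction
A2: 2 transactions

Answer: 1,2; total 3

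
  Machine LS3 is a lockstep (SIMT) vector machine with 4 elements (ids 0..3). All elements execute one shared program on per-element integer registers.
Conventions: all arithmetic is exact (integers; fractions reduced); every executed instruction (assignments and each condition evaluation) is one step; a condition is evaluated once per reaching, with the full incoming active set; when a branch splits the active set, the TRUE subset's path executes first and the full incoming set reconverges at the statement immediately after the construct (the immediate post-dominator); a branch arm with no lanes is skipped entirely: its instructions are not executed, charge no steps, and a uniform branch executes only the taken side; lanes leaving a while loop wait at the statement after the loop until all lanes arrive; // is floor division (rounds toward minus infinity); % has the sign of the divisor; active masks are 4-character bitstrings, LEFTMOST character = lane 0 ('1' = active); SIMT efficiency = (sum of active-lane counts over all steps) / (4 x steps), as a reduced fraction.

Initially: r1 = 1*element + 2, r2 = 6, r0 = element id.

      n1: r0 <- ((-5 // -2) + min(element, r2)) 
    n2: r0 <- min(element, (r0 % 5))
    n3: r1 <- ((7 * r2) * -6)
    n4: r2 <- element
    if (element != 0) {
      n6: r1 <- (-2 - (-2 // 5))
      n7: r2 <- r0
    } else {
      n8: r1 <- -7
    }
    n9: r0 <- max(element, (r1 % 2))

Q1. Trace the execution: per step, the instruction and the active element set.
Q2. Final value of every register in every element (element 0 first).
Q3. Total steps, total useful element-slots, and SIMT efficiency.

step 0: r0 <- ((-5 // -2) + min(element, r2)) 1111
step 1: r0 <- min(element, (r0 % 5)) 1111
step 2: r1 <- ((7 * r2) * -6)        1111
step 3: r2 <- element                1111
step 4: eval (element != 0)          1111
step 5: r1 <- (-2 - (-2 // 5))       0111
step 6: r2 <- r0                     0111
step 7: r1 <- -7                     1000
step 8: r0 <- max(element, (r1 % 2)) 1111

Answer: 9 steps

r1: -7,-1,-1,-1
r2: 0,1,2,0
r0: 1,1,2,3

steps = 9; useful = 31; efficiency = 31/36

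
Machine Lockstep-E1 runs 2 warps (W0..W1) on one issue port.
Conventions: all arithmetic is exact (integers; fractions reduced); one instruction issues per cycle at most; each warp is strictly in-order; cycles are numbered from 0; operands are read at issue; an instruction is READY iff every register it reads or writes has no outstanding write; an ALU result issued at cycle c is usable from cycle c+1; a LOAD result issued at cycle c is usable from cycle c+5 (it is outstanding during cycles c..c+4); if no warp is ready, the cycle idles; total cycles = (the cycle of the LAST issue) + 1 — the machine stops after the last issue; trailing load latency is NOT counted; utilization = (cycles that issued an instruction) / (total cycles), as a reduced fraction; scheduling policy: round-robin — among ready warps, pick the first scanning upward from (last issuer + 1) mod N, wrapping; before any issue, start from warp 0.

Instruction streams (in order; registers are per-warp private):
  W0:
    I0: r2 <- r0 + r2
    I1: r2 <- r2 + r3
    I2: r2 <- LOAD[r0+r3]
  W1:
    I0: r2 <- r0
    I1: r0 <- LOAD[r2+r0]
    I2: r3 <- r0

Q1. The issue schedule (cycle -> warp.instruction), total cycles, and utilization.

cycle 0: W0.I0
cycle 1: W1.I0
cycle 2: W0.I1
cycle 3: W1.I1
cycle 4: W0.I2
cycle 5: idle
cycle 6: idle
cycle 7: idle
cycle 8: W1.I2

Answer: 9 cycles, utilization 2/3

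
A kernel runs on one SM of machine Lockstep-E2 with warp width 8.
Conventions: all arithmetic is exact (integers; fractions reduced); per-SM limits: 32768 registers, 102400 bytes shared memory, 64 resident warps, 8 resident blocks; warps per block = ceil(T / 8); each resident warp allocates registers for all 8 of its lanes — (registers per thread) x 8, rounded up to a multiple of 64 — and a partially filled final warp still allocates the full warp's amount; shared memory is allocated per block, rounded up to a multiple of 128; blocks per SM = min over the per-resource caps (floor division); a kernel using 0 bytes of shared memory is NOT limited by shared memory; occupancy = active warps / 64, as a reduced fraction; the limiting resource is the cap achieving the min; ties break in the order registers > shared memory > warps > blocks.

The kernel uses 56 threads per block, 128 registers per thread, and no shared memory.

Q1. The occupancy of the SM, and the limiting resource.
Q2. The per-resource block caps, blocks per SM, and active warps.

Answer: occupancy 7/16, limited by registers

registers: 4 blocks
shared memory: no limit (kernel uses none)
warps: 9 blocks
blocks: 8 blocks

Answer: 4 blocks, 28 active warps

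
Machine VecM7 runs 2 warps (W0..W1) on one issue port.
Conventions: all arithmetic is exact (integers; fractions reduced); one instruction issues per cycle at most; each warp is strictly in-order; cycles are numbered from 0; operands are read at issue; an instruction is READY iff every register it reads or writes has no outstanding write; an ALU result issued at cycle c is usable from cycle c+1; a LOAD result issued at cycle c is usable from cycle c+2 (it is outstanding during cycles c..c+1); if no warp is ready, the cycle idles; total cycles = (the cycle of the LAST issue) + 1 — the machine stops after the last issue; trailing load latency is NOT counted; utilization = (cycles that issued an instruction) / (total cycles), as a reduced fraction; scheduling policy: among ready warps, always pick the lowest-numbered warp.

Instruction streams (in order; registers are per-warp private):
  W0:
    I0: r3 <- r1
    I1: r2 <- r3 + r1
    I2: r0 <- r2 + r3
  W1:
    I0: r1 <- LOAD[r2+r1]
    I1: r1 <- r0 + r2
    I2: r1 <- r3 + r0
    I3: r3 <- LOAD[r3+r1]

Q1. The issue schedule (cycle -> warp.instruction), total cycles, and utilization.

cycle 0: W0.I0
cycle 1: W0.I1
cycle 2: W0.I2
cycle 3: W1.I0
cycle 4: idle
cycle 5: W1.I1
cycle 6: W1.I2
cycle 7: W1.I3

Answer: 8 cycles, utilization 7/8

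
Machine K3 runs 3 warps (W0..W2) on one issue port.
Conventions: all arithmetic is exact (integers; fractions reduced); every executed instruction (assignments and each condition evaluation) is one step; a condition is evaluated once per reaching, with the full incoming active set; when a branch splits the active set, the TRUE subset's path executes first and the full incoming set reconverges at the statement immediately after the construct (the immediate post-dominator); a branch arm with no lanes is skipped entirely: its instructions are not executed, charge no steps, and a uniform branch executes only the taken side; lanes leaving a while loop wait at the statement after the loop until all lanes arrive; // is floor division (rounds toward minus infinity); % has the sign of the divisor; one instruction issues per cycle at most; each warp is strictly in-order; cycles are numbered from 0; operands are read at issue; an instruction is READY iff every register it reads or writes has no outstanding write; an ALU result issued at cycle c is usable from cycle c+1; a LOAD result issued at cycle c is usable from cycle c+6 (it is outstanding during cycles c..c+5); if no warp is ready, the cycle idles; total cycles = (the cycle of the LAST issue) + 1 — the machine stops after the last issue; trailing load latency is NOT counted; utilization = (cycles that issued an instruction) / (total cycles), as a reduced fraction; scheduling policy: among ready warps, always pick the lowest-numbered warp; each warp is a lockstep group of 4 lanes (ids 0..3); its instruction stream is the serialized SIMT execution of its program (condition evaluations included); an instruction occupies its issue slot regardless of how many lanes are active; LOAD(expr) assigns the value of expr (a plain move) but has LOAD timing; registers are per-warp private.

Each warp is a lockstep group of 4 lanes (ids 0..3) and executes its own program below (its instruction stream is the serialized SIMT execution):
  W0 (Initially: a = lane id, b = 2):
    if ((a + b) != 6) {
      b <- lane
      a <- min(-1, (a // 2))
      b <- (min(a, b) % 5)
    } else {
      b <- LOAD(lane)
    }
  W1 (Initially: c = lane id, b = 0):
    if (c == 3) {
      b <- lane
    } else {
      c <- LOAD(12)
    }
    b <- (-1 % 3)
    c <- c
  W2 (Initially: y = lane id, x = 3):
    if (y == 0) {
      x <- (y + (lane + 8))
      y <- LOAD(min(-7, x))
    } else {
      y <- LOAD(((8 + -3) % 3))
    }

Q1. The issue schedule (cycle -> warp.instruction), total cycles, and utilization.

cycle 0: W0.I0
cycle 1: W0.I1
cycle 2: W0.I2
cycle 3: W0.I3
cycle 4: W1.I0
cycle 5: W1.I1
cycle 6: W1.I2
cycle 7: W1.I3
cycle 8: W2.I0
cycle 9: W2.I1
cycle 10: W2.I2
cycle 11: idle
cycle 12: W1.I4
cycle 13: idle
cycle 14: idle
cycle 15: idle
cycle 16: W2.I3

Answer: 17 cycles, utilization 13/17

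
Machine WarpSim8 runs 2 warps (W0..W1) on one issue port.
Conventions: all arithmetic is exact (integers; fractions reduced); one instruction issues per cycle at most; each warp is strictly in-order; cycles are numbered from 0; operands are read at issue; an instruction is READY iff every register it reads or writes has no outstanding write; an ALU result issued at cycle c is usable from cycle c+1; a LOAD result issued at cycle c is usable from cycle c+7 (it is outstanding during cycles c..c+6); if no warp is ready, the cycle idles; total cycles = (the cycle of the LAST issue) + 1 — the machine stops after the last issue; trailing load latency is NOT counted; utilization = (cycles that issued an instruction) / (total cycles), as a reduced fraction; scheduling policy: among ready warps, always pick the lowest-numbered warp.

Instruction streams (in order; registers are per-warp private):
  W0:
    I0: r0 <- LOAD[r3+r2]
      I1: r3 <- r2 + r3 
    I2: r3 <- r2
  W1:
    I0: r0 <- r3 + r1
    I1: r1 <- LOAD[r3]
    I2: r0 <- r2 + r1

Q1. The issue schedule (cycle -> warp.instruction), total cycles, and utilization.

cycle 0: W0.I0
cycle 1: W0.I1
cycle 2: W0.I2
cycle 3: W1.I0
cycle 4: W1.I1
cycle 5: idle
cycle 6: idle
cycle 7: idle
cycle 8: idle
cycle 9: idle
cycle 10: idle
cycle 11: W1.I2

Answer: 12 cycles, utilization 1/2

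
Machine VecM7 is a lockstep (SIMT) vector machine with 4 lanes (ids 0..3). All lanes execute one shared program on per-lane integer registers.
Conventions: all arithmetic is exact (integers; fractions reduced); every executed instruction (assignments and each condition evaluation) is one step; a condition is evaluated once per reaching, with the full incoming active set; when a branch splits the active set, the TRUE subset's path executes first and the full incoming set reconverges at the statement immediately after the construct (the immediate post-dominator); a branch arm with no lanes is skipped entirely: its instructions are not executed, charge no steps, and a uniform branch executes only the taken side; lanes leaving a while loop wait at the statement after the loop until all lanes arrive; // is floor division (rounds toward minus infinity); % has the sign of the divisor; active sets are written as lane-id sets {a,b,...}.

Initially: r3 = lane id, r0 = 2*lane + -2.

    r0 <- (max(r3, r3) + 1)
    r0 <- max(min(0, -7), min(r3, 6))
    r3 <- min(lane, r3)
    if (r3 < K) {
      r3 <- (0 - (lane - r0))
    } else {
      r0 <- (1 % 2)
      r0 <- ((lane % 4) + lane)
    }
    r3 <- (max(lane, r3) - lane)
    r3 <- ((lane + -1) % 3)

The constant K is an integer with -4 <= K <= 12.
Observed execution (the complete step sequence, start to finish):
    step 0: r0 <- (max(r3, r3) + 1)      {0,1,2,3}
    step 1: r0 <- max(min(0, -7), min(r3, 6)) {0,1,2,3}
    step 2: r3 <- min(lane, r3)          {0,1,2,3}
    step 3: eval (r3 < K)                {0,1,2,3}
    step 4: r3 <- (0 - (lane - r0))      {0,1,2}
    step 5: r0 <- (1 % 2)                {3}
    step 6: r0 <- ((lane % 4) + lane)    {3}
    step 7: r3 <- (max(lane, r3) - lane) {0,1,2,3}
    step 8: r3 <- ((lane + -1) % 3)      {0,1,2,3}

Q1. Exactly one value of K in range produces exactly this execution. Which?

Answer: K = 3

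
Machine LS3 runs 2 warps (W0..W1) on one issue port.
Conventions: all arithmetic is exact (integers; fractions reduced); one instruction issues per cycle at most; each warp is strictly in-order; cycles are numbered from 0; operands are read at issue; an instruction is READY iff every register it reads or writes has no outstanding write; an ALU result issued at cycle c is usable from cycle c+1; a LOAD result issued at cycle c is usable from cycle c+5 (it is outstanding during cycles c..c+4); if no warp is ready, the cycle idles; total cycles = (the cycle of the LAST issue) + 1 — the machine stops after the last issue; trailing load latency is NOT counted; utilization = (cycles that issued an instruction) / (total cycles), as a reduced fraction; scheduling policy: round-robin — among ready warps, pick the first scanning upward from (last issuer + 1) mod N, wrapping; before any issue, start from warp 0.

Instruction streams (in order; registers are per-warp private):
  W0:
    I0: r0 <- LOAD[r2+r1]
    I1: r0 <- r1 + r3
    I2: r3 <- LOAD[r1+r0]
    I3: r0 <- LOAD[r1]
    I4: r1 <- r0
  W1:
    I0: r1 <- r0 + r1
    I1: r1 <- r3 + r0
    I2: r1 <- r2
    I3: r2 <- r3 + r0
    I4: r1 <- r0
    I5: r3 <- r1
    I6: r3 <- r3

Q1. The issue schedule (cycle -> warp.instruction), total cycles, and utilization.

cycle 0: W0.I0
cycle 1: W1.I0
cycle 2: W1.I1
cycle 3: W1.I2
cycle 4: W1.I3
cycle 5: W0.I1
cycle 6: W1.I4
cycle 7: W0.I2
cycle 8: W1.I5
cycle 9: W0.I3
cycle 10: W1.I6
cycle 11: idle
cycle 12: idle
cycle 13: idle
cycle 14: W0.I4

Answer: 15 cycles, utilization 4/5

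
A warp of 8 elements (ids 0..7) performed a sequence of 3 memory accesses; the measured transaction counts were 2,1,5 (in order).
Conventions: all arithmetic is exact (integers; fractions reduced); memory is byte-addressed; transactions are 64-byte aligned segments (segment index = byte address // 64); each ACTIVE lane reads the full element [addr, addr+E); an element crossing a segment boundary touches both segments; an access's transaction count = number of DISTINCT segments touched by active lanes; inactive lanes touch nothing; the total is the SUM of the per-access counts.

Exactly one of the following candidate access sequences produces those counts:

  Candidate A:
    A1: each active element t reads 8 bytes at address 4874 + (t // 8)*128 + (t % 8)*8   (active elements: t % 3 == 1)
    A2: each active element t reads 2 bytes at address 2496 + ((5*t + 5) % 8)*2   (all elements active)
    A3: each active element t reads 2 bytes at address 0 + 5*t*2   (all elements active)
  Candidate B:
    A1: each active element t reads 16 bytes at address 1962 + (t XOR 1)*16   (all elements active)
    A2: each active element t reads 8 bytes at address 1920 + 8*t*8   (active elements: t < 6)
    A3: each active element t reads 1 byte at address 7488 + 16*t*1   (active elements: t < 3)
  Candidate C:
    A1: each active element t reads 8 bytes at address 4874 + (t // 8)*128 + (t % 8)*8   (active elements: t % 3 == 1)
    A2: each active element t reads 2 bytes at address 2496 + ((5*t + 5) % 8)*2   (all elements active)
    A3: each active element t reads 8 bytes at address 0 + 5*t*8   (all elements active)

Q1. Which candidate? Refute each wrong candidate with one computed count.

A: A3 gives 2 transactions, not 5
B: A1 gives 3 transactions, not 2
C: all counts match (2,1,5)

Answer: C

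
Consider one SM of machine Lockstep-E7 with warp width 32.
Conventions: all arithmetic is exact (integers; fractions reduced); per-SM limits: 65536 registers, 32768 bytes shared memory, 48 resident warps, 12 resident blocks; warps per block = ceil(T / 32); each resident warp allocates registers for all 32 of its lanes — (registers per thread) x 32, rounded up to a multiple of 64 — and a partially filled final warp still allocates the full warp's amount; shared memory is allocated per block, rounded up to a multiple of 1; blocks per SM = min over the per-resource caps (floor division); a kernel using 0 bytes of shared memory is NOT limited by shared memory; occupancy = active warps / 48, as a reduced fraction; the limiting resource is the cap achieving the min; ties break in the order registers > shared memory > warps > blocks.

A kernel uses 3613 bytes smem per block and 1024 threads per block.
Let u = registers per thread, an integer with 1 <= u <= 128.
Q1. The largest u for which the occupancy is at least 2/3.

Answer: u = 64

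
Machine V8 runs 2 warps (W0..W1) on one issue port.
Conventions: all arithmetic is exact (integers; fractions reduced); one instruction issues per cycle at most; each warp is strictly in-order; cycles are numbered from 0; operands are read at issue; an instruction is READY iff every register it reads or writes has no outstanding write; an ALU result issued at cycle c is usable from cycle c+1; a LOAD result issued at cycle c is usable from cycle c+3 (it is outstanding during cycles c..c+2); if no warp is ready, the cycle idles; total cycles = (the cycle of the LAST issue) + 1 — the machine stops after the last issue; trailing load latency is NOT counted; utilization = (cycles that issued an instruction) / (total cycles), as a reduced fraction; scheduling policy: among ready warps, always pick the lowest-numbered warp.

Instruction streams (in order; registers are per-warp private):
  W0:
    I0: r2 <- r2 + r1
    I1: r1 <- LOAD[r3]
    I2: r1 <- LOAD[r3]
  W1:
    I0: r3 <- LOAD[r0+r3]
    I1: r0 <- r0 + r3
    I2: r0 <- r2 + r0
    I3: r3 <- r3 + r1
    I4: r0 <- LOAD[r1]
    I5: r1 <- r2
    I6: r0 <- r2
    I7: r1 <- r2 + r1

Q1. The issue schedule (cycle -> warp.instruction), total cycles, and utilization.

cycle 0: W0.I0
cycle 1: W0.I1
cycle 2: W1.I0
cycle 3: idle
cycle 4: W0.I2
cycle 5: W1.I1
cycle 6: W1.I2
cycle 7: W1.I3
cycle 8: W1.I4
cycle 9: W1.I5
cycle 10: idle
cycle 11: W1.I6
cycle 12: W1.I7

Answer: 13 cycles, utilization 11/13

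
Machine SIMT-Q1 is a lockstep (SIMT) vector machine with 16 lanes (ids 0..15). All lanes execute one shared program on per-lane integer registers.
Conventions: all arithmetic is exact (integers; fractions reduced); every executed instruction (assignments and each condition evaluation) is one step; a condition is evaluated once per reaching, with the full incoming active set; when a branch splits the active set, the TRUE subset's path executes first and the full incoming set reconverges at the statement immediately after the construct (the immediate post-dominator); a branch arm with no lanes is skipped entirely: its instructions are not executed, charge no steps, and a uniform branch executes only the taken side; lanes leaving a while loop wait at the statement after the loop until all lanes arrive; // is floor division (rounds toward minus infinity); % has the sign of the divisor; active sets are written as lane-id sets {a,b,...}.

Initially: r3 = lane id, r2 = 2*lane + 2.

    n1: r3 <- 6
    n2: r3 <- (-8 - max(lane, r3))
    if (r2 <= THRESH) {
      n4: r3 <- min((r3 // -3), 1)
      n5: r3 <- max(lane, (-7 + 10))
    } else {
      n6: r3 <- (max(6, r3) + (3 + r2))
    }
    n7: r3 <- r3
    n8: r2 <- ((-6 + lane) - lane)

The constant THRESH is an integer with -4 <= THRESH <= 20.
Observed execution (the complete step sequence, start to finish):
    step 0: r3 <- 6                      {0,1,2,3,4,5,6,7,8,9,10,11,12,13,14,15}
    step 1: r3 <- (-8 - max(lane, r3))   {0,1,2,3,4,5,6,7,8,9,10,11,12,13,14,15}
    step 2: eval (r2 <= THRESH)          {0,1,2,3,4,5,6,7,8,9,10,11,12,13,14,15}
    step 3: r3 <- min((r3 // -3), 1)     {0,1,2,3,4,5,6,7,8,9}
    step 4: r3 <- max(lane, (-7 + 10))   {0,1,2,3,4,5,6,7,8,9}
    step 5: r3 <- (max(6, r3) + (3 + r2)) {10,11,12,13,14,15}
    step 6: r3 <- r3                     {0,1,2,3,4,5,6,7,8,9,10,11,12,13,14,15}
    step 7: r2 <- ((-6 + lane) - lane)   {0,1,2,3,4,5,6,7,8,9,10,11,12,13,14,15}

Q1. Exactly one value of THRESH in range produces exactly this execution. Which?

Answer: THRESH = 20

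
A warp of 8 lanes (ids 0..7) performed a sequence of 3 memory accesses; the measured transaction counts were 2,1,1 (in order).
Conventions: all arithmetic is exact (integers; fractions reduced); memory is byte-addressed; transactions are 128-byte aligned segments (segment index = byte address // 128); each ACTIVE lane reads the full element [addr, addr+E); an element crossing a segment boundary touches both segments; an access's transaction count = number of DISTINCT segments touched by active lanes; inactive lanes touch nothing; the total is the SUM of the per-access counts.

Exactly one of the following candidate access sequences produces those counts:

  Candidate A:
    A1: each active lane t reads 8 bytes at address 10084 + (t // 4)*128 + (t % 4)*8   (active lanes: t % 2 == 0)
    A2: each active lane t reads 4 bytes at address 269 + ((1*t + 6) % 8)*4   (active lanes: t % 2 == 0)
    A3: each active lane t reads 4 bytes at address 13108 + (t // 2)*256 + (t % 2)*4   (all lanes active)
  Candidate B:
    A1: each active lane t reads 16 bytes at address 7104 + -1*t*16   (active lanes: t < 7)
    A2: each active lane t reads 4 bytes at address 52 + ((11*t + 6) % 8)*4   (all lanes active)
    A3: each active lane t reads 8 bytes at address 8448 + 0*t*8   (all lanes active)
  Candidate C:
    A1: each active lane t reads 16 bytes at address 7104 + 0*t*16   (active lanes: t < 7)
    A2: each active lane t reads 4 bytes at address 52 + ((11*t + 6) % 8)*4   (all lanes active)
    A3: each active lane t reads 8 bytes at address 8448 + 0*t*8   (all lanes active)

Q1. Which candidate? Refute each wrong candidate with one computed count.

A: A3 gives 4 transactions, not 1
C: A1 gives 1 transaction, not 2
B: all counts match (2,1,1)

Answer: B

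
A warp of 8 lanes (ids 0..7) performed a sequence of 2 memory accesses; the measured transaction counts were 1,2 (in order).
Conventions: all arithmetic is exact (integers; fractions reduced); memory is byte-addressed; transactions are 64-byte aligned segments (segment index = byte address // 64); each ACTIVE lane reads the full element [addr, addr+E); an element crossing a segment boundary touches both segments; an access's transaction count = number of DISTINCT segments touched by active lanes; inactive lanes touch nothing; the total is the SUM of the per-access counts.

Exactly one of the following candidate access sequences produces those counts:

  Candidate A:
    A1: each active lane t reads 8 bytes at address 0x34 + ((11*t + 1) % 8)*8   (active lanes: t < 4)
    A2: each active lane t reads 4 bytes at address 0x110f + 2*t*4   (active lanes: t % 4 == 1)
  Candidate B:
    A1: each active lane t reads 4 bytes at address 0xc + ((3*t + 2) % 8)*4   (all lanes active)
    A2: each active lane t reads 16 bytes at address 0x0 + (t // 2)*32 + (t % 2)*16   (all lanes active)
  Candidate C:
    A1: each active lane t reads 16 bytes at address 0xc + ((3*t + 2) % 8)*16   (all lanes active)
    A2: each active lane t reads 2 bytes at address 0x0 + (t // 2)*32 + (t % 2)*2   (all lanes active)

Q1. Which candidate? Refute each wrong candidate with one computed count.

A: A1 gives 2 transactions, not 1
C: A1 gives 3 transactions, not 1
B: all counts match (1,2)

Answer: B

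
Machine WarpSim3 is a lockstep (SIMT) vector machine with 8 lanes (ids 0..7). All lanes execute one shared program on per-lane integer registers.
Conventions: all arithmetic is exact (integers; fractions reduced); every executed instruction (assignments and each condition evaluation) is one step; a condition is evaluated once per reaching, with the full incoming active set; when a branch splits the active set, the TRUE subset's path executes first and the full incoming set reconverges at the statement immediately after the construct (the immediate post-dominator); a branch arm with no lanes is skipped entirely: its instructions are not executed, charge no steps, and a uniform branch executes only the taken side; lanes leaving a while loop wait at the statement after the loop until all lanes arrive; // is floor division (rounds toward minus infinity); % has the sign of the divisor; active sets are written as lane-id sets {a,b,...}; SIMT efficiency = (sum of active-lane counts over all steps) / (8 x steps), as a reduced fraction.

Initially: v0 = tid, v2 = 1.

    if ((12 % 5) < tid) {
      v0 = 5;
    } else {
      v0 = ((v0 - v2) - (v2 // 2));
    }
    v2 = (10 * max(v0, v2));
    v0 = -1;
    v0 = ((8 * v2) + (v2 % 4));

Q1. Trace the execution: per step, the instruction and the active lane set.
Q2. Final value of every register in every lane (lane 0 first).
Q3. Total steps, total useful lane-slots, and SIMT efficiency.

step 0: eval ((12 % 5) < tid)        {0,1,2,3,4,5,6,7}
step 1: v0 <- 5                      {3,4,5,6,7}
step 2: v0 <- ((v0 - v2) - (v2 // 2)) {0,1,2}
step 3: v2 <- (10 * max(v0, v2))     {0,1,2,3,4,5,6,7}
step 4: v0 <- -1                     {0,1,2,3,4,5,6,7}
step 5: v0 <- ((8 * v2) + (v2 % 4))  {0,1,2,3,4,5,6,7}

Answer: 6 steps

v0: 82,82,82,402,402,402,402,402
v2: 10,10,10,50,50,50,50,50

steps = 6; useful = 40; efficiency = 40/48 = 5/6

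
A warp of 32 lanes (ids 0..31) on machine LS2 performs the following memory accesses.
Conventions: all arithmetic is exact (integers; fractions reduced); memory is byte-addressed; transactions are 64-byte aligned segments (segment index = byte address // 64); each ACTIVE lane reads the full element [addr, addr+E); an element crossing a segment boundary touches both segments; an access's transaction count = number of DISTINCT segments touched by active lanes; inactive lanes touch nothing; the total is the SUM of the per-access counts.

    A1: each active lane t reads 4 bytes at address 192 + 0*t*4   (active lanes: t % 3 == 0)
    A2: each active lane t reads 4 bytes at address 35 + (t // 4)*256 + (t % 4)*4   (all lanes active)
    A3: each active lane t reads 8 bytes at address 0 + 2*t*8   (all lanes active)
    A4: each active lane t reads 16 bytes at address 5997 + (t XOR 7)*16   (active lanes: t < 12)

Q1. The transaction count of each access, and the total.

A1: 1 transaction
A2: 8 transactions
A3: 8 transactions
A4: 5 transactions

Answer: 1,8,8,5; total 22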